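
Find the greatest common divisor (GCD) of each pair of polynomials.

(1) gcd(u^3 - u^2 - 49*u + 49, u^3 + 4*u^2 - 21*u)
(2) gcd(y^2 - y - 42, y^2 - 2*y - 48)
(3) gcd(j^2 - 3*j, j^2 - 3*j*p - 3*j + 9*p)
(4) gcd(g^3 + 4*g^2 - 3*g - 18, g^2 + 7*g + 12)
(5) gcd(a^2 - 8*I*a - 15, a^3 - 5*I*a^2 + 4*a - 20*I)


(1) = gcd((u - 7)*(u - 1)*(u + 7), u*(u - 3)*(u + 7)) = u + 7
(2) = y + 6
(3) = j - 3
(4) = g + 3
(5) = gcd((a - 5*I)*(a - 3*I), (a - 5*I)*(a - 2*I)*(a + 2*I)) = a - 5*I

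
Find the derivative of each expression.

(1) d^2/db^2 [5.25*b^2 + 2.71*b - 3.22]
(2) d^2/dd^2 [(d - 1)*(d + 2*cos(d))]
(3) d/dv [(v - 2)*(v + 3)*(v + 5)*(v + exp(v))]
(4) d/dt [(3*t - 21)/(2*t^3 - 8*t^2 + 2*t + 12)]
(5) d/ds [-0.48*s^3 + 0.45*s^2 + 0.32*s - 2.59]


(1) = 10.5000000000000
(2) = 2*(1 - d)*cos(d) - 4*sin(d) + 2
(3) = v^3*exp(v) + 4*v^3 + 9*v^2*exp(v) + 18*v^2 + 11*v*exp(v) - 2*v - 31*exp(v) - 30
(4) = 3*(t^3 - 4*t^2 + t - (t - 7)*(3*t^2 - 8*t + 1) + 6)/(2*(t^3 - 4*t^2 + t + 6)^2)
(5) = -1.44*s^2 + 0.9*s + 0.32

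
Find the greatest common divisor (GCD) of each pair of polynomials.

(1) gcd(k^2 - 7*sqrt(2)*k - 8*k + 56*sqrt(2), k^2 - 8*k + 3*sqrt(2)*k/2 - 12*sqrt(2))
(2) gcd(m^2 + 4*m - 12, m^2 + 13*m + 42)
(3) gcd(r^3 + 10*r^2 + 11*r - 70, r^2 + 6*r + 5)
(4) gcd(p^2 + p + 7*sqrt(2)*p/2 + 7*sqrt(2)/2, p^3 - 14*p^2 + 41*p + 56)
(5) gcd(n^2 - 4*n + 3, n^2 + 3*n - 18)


(1) = gcd((k - 8)*(k - 7*sqrt(2)), (k - 8)*(k + 3*sqrt(2)/2)) = k - 8
(2) = gcd((m - 2)*(m + 6), (m + 6)*(m + 7)) = m + 6
(3) = gcd((r - 2)*(r + 5)*(r + 7), (r + 1)*(r + 5)) = r + 5
(4) = p + 1
(5) = n - 3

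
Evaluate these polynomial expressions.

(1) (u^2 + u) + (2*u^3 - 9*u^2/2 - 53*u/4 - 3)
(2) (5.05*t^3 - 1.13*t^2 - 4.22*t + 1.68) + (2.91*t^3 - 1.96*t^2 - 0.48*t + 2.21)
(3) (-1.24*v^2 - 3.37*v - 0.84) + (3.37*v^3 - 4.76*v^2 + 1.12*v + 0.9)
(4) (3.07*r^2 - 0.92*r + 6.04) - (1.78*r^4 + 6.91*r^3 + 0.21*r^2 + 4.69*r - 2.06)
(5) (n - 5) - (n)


(1) = 2*u^3 - 7*u^2/2 - 49*u/4 - 3
(2) = 7.96*t^3 - 3.09*t^2 - 4.7*t + 3.89
(3) = 3.37*v^3 - 6.0*v^2 - 2.25*v + 0.06
(4) = -1.78*r^4 - 6.91*r^3 + 2.86*r^2 - 5.61*r + 8.1
(5) = -5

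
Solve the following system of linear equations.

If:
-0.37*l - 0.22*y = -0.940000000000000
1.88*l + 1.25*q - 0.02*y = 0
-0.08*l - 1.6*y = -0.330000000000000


Then:
l = 2.49
q = -3.75
y = 0.08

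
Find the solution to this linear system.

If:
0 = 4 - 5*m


Then:
m = 4/5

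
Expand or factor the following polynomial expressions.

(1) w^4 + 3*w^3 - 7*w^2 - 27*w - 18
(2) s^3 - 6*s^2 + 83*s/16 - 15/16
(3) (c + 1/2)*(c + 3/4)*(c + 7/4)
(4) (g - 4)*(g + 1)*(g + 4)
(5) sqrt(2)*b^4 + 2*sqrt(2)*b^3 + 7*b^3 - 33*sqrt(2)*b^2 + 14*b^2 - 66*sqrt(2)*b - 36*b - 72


(1) = (w - 3)*(w + 1)*(w + 2)*(w + 3)
(2) = (s - 5)*(s - 3/4)*(s - 1/4)
(3) = c^3 + 3*c^2 + 41*c/16 + 21/32
(4) = g^3 + g^2 - 16*g - 16
(5) = (b + 2)*(b - 3*sqrt(2))*(b + 6*sqrt(2))*(sqrt(2)*b + 1)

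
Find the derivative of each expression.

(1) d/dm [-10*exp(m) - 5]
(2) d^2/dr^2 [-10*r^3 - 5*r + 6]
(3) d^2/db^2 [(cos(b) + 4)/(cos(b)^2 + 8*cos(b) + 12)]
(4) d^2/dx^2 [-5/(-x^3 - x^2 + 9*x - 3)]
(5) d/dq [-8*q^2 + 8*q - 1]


(1) = -10*exp(m)
(2) = -60*r
(3) = (-8*(1 - cos(b)^2)^2 - cos(b)^5 - 22*cos(b)^3 + 40*cos(b)^2 + 360*cos(b) + 232)/(cos(b)^2 + 8*cos(b) + 12)^3
(4) = 10*(-(3*x + 1)*(x^3 + x^2 - 9*x + 3) + (3*x^2 + 2*x - 9)^2)/(x^3 + x^2 - 9*x + 3)^3
(5) = 8 - 16*q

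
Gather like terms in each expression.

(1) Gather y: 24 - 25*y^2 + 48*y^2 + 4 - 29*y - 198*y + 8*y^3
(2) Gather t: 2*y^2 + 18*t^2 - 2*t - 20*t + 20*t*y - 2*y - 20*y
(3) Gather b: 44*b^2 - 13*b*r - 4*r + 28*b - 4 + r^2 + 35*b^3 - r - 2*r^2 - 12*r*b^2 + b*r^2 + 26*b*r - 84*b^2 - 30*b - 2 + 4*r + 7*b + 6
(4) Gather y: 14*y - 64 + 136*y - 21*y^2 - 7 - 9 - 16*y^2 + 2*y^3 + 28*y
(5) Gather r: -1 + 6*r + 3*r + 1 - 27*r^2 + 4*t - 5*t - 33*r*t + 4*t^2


(1) = 8*y^3 + 23*y^2 - 227*y + 28
(2) = 18*t^2 + t*(20*y - 22) + 2*y^2 - 22*y
(3) = 35*b^3 + b^2*(-12*r - 40) + b*(r^2 + 13*r + 5) - r^2 - r
(4) = 2*y^3 - 37*y^2 + 178*y - 80
(5) = -27*r^2 + r*(9 - 33*t) + 4*t^2 - t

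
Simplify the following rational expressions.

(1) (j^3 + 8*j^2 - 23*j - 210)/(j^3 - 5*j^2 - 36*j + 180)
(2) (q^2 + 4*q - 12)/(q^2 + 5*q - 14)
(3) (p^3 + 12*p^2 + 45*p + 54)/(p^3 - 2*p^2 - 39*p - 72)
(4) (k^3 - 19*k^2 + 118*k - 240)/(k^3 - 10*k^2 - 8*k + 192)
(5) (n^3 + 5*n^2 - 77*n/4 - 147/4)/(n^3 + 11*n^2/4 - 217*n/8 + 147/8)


(1) = (j + 7)/(j - 6)
(2) = (q + 6)/(q + 7)
(3) = (p + 6)/(p - 8)
(4) = (k - 5)/(k + 4)
(5) = (4*n + 6)/(4*n - 3)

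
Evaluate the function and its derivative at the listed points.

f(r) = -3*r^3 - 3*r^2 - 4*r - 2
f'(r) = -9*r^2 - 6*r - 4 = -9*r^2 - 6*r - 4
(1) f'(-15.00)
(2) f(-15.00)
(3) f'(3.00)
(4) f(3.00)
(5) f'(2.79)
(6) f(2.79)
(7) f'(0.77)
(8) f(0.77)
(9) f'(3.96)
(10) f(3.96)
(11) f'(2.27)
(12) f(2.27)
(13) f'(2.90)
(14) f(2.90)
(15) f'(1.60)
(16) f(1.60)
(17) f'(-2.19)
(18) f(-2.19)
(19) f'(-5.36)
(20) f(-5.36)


(1) = -1939.00
(2) = 9508.00
(3) = -103.00
(4) = -122.00
(5) = -90.80
(6) = -101.67
(7) = -13.96
(8) = -8.23
(9) = -168.89
(10) = -251.18
(11) = -64.00
(12) = -61.63
(13) = -97.09
(14) = -112.00
(15) = -36.64
(16) = -28.37
(17) = -34.02
(18) = 23.88
(19) = -230.41
(20) = 395.22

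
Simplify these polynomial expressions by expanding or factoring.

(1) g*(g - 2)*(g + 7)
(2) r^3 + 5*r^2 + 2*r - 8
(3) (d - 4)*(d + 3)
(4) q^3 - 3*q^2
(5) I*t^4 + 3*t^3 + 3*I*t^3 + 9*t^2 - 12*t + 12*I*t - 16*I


(1) = g^3 + 5*g^2 - 14*g
(2) = (r - 1)*(r + 2)*(r + 4)
(3) = d^2 - d - 12
(4) = q^2*(q - 3)
(5) = (t + 4)*(t - 4*I)*(t + I)*(I*t - I)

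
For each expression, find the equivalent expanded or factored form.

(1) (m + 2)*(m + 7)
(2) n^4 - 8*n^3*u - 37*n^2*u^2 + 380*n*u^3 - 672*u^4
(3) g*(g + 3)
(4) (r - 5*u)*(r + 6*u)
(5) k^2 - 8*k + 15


(1) = m^2 + 9*m + 14
(2) = (n - 8*u)*(n - 4*u)*(n - 3*u)*(n + 7*u)
(3) = g^2 + 3*g
(4) = r^2 + r*u - 30*u^2
(5) = (k - 5)*(k - 3)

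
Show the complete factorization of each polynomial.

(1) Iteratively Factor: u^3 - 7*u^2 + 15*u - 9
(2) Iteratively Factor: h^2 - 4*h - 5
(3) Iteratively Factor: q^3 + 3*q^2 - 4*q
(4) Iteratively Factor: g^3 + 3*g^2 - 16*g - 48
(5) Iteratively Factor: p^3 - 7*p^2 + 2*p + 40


(1) = (u - 1)*(u^2 - 6*u + 9) = (u - 3)*(u - 1)*(u - 3)
(2) = (h - 5)*(h + 1)
(3) = (q + 4)*(q^2 - q) = (q - 1)*(q + 4)*(q)
(4) = (g - 4)*(g^2 + 7*g + 12) = (g - 4)*(g + 4)*(g + 3)
(5) = (p - 4)*(p^2 - 3*p - 10) = (p - 4)*(p + 2)*(p - 5)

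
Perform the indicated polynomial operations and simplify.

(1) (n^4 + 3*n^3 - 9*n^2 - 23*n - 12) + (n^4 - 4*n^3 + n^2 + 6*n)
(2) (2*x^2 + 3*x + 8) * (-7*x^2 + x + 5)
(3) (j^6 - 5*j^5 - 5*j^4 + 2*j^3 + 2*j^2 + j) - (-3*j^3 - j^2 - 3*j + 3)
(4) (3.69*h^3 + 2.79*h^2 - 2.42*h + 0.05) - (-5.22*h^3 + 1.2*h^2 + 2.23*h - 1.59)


(1) = 2*n^4 - n^3 - 8*n^2 - 17*n - 12
(2) = -14*x^4 - 19*x^3 - 43*x^2 + 23*x + 40
(3) = j^6 - 5*j^5 - 5*j^4 + 5*j^3 + 3*j^2 + 4*j - 3
(4) = 8.91*h^3 + 1.59*h^2 - 4.65*h + 1.64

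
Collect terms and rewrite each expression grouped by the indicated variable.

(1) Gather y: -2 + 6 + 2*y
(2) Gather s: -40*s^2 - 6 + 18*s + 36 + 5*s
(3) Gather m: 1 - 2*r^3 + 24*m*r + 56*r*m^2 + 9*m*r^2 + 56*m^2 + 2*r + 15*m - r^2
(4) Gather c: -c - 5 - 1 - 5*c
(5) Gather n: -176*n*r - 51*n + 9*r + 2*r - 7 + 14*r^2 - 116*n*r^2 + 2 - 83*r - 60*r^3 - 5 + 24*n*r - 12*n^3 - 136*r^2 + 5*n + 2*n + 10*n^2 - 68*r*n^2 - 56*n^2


(1) = 2*y + 4
(2) = -40*s^2 + 23*s + 30
(3) = m^2*(56*r + 56) + m*(9*r^2 + 24*r + 15) - 2*r^3 - r^2 + 2*r + 1
(4) = -6*c - 6
(5) = -12*n^3 + n^2*(-68*r - 46) + n*(-116*r^2 - 152*r - 44) - 60*r^3 - 122*r^2 - 72*r - 10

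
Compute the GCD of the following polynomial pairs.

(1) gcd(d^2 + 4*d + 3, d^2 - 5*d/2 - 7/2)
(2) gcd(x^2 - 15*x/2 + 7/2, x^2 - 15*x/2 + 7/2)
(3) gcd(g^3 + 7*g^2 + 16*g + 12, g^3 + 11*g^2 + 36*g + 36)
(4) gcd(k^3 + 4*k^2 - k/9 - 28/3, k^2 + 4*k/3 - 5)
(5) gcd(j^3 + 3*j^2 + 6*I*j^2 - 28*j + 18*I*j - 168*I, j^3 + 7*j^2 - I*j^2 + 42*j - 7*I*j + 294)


(1) = d + 1
(2) = gcd((x - 7)*(x - 1/2), (x - 7)*(x - 1/2)) = x^2 - 15*x/2 + 7/2
(3) = g^2 + 5*g + 6
(4) = k + 3
(5) = gcd((j - 4)*(j + 7)*(j + 6*I), (j + 7)*(j - 7*I)*(j + 6*I)) = j^2 + j*(7 + 6*I) + 42*I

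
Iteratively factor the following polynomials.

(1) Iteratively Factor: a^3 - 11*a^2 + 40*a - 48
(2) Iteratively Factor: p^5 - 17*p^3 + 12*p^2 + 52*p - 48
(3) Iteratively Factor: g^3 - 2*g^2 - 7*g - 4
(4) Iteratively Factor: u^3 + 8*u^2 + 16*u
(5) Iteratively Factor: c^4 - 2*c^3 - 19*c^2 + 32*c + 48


(1) = (a - 4)*(a^2 - 7*a + 12) = (a - 4)^2*(a - 3)
(2) = (p - 3)*(p^4 + 3*p^3 - 8*p^2 - 12*p + 16) = (p - 3)*(p + 2)*(p^3 + p^2 - 10*p + 8) = (p - 3)*(p - 1)*(p + 2)*(p^2 + 2*p - 8) = (p - 3)*(p - 2)*(p - 1)*(p + 2)*(p + 4)
(3) = (g + 1)*(g^2 - 3*g - 4) = (g + 1)^2*(g - 4)
(4) = (u)*(u^2 + 8*u + 16) = u*(u + 4)*(u + 4)
(5) = (c + 4)*(c^3 - 6*c^2 + 5*c + 12) = (c + 1)*(c + 4)*(c^2 - 7*c + 12) = (c - 3)*(c + 1)*(c + 4)*(c - 4)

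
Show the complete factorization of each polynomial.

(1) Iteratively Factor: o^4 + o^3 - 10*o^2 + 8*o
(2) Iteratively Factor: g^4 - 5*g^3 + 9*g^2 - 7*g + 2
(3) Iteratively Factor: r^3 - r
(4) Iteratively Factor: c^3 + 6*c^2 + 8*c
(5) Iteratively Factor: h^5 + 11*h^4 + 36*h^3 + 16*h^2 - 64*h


(1) = (o)*(o^3 + o^2 - 10*o + 8) = o*(o - 2)*(o^2 + 3*o - 4) = o*(o - 2)*(o - 1)*(o + 4)
(2) = (g - 1)*(g^3 - 4*g^2 + 5*g - 2) = (g - 1)^2*(g^2 - 3*g + 2) = (g - 1)^3*(g - 2)
(3) = (r)*(r^2 - 1) = r*(r + 1)*(r - 1)
(4) = (c)*(c^2 + 6*c + 8) = c*(c + 4)*(c + 2)
(5) = (h + 4)*(h^4 + 7*h^3 + 8*h^2 - 16*h) = h*(h + 4)*(h^3 + 7*h^2 + 8*h - 16) = h*(h + 4)^2*(h^2 + 3*h - 4) = h*(h - 1)*(h + 4)^2*(h + 4)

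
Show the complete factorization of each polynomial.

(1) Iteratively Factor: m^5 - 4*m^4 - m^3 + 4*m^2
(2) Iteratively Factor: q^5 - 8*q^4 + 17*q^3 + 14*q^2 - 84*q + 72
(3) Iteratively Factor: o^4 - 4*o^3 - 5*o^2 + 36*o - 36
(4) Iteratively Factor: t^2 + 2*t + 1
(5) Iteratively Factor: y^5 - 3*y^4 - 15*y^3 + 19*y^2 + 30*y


(1) = (m)*(m^4 - 4*m^3 - m^2 + 4*m) = m*(m - 4)*(m^3 - m) = m*(m - 4)*(m + 1)*(m^2 - m) = m^2*(m - 4)*(m + 1)*(m - 1)
(2) = (q + 2)*(q^4 - 10*q^3 + 37*q^2 - 60*q + 36) = (q - 3)*(q + 2)*(q^3 - 7*q^2 + 16*q - 12) = (q - 3)^2*(q + 2)*(q^2 - 4*q + 4) = (q - 3)^2*(q - 2)*(q + 2)*(q - 2)
(3) = (o + 3)*(o^3 - 7*o^2 + 16*o - 12) = (o - 2)*(o + 3)*(o^2 - 5*o + 6) = (o - 3)*(o - 2)*(o + 3)*(o - 2)
(4) = (t + 1)*(t + 1)
(5) = (y - 2)*(y^4 - y^3 - 17*y^2 - 15*y) = y*(y - 2)*(y^3 - y^2 - 17*y - 15) = y*(y - 5)*(y - 2)*(y^2 + 4*y + 3) = y*(y - 5)*(y - 2)*(y + 1)*(y + 3)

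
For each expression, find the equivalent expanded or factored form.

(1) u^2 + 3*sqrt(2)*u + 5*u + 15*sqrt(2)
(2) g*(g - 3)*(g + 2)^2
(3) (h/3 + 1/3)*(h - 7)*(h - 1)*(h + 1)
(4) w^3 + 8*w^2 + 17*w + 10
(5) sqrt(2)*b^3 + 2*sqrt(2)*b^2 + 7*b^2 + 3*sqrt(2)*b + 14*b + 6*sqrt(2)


(1) = (u + 5)*(u + 3*sqrt(2))
(2) = g^4 + g^3 - 8*g^2 - 12*g
(3) = h^4/3 - 2*h^3 - 8*h^2/3 + 2*h + 7/3
(4) = (w + 1)*(w + 2)*(w + 5)
(5) = (b + 2)*(b + 3*sqrt(2))*(sqrt(2)*b + 1)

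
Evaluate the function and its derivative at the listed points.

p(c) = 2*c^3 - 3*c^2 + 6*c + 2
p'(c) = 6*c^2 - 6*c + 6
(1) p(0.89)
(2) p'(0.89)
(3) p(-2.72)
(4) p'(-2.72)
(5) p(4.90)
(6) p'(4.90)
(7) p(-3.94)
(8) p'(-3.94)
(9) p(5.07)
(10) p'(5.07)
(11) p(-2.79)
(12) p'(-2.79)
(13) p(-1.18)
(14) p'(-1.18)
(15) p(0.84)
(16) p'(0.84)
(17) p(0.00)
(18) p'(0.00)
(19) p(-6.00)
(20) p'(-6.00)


(1) = 6.37
(2) = 5.41
(3) = -76.76
(4) = 66.71
(5) = 194.67
(6) = 120.66
(7) = -190.54
(8) = 122.78
(9) = 215.95
(10) = 129.81
(11) = -81.53
(12) = 69.44
(13) = -12.54
(14) = 21.43
(15) = 6.11
(16) = 5.19
(17) = 2.00
(18) = 6.00
(19) = -574.00
(20) = 258.00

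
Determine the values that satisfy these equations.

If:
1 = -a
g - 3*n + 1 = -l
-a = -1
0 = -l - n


Then:
No Solution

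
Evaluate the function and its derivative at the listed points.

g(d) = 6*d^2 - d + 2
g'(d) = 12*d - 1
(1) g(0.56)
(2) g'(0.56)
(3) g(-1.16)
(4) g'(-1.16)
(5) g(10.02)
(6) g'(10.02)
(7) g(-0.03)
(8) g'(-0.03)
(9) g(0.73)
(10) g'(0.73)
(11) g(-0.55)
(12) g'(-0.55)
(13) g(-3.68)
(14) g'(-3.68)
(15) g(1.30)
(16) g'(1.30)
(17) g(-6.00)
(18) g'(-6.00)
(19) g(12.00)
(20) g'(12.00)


(1) = 3.32
(2) = 5.72
(3) = 11.23
(4) = -14.92
(5) = 594.38
(6) = 119.24
(7) = 2.04
(8) = -1.36
(9) = 4.47
(10) = 7.76
(11) = 4.37
(12) = -7.60
(13) = 86.93
(14) = -45.16
(15) = 10.84
(16) = 14.60
(17) = 224.00
(18) = -73.00
(19) = 854.00
(20) = 143.00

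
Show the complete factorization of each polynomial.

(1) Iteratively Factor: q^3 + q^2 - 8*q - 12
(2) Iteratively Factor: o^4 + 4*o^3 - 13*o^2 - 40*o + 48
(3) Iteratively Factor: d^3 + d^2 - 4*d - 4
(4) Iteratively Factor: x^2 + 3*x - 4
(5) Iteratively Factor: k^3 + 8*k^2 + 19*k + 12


(1) = (q + 2)*(q^2 - q - 6) = (q + 2)^2*(q - 3)
(2) = (o + 4)*(o^3 - 13*o + 12) = (o - 1)*(o + 4)*(o^2 + o - 12) = (o - 1)*(o + 4)^2*(o - 3)
(3) = (d - 2)*(d^2 + 3*d + 2) = (d - 2)*(d + 2)*(d + 1)
(4) = (x + 4)*(x - 1)
(5) = (k + 4)*(k^2 + 4*k + 3) = (k + 3)*(k + 4)*(k + 1)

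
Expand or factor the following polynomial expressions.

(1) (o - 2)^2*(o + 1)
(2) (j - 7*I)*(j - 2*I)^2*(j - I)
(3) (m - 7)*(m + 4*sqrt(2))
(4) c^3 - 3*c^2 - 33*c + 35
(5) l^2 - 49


(1) = o^3 - 3*o^2 + 4
(2) = j^4 - 12*I*j^3 - 43*j^2 + 60*I*j + 28
(3) = m^2 - 7*m + 4*sqrt(2)*m - 28*sqrt(2)
(4) = (c - 7)*(c - 1)*(c + 5)
(5) = (l - 7)*(l + 7)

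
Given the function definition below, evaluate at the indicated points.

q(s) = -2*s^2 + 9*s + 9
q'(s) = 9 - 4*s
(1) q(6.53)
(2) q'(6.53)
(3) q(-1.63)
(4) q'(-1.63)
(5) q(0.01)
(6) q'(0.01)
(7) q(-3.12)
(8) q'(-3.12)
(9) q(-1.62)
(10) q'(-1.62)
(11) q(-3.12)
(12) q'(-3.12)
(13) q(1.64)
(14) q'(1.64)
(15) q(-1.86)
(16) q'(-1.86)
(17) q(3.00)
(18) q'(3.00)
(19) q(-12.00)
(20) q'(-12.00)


(1) = -17.51
(2) = -17.12
(3) = -10.98
(4) = 15.52
(5) = 9.09
(6) = 8.96
(7) = -38.55
(8) = 21.48
(9) = -10.83
(10) = 15.48
(11) = -38.55
(12) = 21.48
(13) = 18.38
(14) = 2.44
(15) = -14.66
(16) = 16.44
(17) = 18.00
(18) = -3.00
(19) = -387.00
(20) = 57.00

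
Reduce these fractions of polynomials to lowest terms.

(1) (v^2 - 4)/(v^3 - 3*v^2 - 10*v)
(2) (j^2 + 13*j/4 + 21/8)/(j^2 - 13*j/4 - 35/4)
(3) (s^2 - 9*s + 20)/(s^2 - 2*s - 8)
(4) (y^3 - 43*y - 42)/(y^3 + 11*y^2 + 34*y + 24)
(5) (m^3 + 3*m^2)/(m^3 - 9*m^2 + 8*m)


(1) = (v - 2)/(v^2 - 5*v)
(2) = (2*j + 3)/(2*j - 10)
(3) = (s - 5)/(s + 2)
(4) = (y - 7)/(y + 4)
(5) = (m^2 + 3*m)/(m^2 - 9*m + 8)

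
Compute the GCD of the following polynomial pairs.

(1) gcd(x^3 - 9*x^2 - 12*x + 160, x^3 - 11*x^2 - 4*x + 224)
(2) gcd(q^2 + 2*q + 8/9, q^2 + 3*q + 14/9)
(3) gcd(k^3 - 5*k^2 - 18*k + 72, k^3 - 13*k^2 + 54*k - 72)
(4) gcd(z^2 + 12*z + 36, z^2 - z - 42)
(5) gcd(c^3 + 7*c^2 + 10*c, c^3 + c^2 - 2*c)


(1) = gcd((x - 8)*(x - 5)*(x + 4), (x - 8)*(x - 7)*(x + 4)) = x^2 - 4*x - 32
(2) = gcd((q + 2/3)*(q + 4/3), (q + 2/3)*(q + 7/3)) = q + 2/3
(3) = gcd((k - 6)*(k - 3)*(k + 4), (k - 6)*(k - 4)*(k - 3)) = k^2 - 9*k + 18
(4) = gcd((z + 6)^2, (z - 7)*(z + 6)) = z + 6
(5) = c^2 + 2*c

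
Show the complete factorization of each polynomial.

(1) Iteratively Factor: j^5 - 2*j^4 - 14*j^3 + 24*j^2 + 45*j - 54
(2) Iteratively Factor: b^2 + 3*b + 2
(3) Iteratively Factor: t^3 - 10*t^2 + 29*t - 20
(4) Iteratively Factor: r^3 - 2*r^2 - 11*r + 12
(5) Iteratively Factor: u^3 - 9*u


(1) = (j + 2)*(j^4 - 4*j^3 - 6*j^2 + 36*j - 27) = (j + 2)*(j + 3)*(j^3 - 7*j^2 + 15*j - 9) = (j - 3)*(j + 2)*(j + 3)*(j^2 - 4*j + 3) = (j - 3)*(j - 1)*(j + 2)*(j + 3)*(j - 3)
(2) = (b + 1)*(b + 2)
(3) = (t - 4)*(t^2 - 6*t + 5) = (t - 5)*(t - 4)*(t - 1)
(4) = (r + 3)*(r^2 - 5*r + 4) = (r - 1)*(r + 3)*(r - 4)
(5) = (u - 3)*(u^2 + 3*u) = u*(u - 3)*(u + 3)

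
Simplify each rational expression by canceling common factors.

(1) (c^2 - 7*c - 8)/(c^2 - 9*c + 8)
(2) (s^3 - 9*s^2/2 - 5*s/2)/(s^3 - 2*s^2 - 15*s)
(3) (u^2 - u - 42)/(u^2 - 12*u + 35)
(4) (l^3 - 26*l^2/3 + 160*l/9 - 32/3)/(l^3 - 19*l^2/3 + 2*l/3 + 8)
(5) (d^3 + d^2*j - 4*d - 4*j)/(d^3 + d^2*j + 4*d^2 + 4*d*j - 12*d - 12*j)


(1) = (c + 1)/(c - 1)
(2) = (2*s + 1)/(2*s + 6)
(3) = (u + 6)/(u - 5)
(4) = (3*l - 4)/(3*l + 3)
(5) = (d + 2)/(d + 6)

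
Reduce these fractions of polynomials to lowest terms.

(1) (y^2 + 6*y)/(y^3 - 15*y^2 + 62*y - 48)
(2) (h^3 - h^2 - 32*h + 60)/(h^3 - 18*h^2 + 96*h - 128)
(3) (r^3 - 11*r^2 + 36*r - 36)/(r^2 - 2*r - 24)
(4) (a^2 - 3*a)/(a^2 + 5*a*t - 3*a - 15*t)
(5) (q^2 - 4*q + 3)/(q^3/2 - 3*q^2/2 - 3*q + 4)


(1) = (y^2 + 6*y)/(y^3 - 15*y^2 + 62*y - 48)
(2) = (h^2 + h - 30)/(h^2 - 16*h + 64)
(3) = (r^2 - 5*r + 6)/(r + 4)
(4) = a/(a + 5*t)
(5) = (2*q - 6)/(q^2 - 2*q - 8)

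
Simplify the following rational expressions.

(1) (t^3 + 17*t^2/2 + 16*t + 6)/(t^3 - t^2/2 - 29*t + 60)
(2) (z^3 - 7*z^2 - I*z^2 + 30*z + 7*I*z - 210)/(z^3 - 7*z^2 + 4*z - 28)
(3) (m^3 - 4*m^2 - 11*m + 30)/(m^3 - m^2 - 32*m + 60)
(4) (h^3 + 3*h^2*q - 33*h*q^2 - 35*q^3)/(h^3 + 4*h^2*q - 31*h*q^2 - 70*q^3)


(1) = (2*t^2 + 5*t + 2)/(2*t^2 - 13*t + 20)
(2) = (z^2 - I*z + 30)/(z^2 + 4)
(3) = (m + 3)/(m + 6)
(4) = (h + q)/(h + 2*q)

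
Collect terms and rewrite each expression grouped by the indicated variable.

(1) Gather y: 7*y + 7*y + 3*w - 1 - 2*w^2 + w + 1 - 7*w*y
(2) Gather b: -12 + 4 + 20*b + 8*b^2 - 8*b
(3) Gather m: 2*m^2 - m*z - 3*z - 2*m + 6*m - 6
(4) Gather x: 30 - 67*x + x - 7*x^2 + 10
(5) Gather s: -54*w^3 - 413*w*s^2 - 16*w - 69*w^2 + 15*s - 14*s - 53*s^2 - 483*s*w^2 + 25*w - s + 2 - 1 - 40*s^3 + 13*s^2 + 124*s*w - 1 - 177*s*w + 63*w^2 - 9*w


(1) = -2*w^2 + 4*w + y*(14 - 7*w)
(2) = 8*b^2 + 12*b - 8
(3) = 2*m^2 + m*(4 - z) - 3*z - 6
(4) = -7*x^2 - 66*x + 40
(5) = -40*s^3 + s^2*(-413*w - 40) + s*(-483*w^2 - 53*w) - 54*w^3 - 6*w^2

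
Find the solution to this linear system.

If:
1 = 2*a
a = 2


Then:
No Solution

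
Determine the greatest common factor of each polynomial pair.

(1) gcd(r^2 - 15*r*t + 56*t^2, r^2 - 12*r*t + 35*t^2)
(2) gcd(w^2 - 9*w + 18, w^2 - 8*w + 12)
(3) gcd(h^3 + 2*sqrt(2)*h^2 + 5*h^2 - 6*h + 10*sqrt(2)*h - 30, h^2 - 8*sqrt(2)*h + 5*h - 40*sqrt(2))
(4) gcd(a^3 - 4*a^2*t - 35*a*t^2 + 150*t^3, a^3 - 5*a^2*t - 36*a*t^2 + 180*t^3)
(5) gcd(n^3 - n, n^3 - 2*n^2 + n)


(1) = r - 7*t
(2) = gcd((w - 6)*(w - 3), (w - 6)*(w - 2)) = w - 6
(3) = gcd((h + 5)*(h - sqrt(2))*(h + 3*sqrt(2)), (h + 5)*(h - 8*sqrt(2))) = h + 5
(4) = gcd((a - 5*t)^2*(a + 6*t), (a - 6*t)*(a - 5*t)*(a + 6*t)) = -a^2 - a*t + 30*t^2
(5) = gcd(n*(n - 1)*(n + 1), n*(n - 1)^2) = n^2 - n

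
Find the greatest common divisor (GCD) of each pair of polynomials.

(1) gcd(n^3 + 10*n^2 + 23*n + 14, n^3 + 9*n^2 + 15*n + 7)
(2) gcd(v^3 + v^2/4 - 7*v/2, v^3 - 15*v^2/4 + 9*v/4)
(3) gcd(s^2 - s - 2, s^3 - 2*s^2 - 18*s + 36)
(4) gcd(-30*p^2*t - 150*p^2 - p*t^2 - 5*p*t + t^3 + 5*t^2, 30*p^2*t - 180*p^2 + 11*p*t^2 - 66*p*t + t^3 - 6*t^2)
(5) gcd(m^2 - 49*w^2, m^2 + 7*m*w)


(1) = gcd((n + 1)*(n + 2)*(n + 7), (n + 1)^2*(n + 7)) = n^2 + 8*n + 7
(2) = gcd(v*(v - 7/4)*(v + 2), v*(v - 3)*(v - 3/4)) = v
(3) = gcd((s - 2)*(s + 1), (s - 2)*(s - 3*sqrt(2))*(s + 3*sqrt(2))) = s - 2
(4) = gcd((-6*p + t)*(5*p + t)*(t + 5), (5*p + t)*(6*p + t)*(t - 6)) = 5*p + t
(5) = gcd((m - 7*w)*(m + 7*w), m*(m + 7*w)) = m + 7*w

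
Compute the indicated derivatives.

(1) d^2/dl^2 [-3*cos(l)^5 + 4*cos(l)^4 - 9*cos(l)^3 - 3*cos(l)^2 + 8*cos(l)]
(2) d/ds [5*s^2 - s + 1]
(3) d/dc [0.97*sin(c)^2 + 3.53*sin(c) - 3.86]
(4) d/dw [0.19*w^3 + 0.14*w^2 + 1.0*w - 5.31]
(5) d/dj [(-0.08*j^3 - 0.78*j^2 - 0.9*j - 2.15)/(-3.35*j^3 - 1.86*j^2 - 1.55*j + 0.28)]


(1) = 75*cos(l)^5 - 64*cos(l)^4 + 21*cos(l)^3 + 60*cos(l)^2 - 62*cos(l) - 6
(2) = 10*s - 1
(3) = (1.94*sin(c) + 3.53)*cos(c)
(4) = 0.57*w^2 + 0.28*w + 1.0
(5) = (-2.4642*j^4 - 5.782*j^3 - 22.1397*j^2 - 8.4348*j - 3.5845)/(11.2225*j^6 + 12.462*j^5 + 13.8446*j^4 + 3.89*j^3 + 1.3609*j^2 - 0.868*j + 0.0784)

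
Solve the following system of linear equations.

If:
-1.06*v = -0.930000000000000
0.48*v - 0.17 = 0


Then:
No Solution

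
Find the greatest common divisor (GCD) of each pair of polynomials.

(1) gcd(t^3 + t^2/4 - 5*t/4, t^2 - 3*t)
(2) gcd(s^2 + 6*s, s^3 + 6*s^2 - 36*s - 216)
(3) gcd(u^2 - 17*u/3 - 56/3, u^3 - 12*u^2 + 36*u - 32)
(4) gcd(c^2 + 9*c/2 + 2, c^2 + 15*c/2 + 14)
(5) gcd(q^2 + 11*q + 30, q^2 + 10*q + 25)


(1) = gcd(t*(t - 1)*(t + 5/4), t*(t - 3)) = t
(2) = s + 6
(3) = u - 8
(4) = gcd((c + 1/2)*(c + 4), (c + 7/2)*(c + 4)) = c + 4
(5) = gcd((q + 5)*(q + 6), (q + 5)^2) = q + 5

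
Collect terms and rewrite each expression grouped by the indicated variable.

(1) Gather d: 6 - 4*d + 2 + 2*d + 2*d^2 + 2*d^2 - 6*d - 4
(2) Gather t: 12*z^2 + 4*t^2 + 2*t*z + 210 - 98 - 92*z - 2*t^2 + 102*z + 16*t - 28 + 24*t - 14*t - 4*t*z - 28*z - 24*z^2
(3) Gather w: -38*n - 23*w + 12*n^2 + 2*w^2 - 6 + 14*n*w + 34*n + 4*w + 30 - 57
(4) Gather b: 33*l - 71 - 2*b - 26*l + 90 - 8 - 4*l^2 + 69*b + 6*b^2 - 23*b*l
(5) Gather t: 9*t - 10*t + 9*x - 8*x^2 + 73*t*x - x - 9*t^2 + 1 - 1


(1) = 4*d^2 - 8*d + 4
(2) = 2*t^2 + t*(26 - 2*z) - 12*z^2 - 18*z + 84
(3) = 12*n^2 - 4*n + 2*w^2 + w*(14*n - 19) - 33
(4) = 6*b^2 + b*(67 - 23*l) - 4*l^2 + 7*l + 11
(5) = -9*t^2 + t*(73*x - 1) - 8*x^2 + 8*x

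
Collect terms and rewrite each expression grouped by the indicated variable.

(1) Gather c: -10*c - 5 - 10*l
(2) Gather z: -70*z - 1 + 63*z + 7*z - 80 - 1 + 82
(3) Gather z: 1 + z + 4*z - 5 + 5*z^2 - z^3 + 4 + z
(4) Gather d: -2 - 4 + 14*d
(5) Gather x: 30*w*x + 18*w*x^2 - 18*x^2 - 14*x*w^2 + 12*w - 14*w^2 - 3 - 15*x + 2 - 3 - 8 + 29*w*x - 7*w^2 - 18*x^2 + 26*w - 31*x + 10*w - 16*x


(1) = -10*c - 10*l - 5
(2) = 0
(3) = -z^3 + 5*z^2 + 6*z
(4) = 14*d - 6
(5) = -21*w^2 + 48*w + x^2*(18*w - 36) + x*(-14*w^2 + 59*w - 62) - 12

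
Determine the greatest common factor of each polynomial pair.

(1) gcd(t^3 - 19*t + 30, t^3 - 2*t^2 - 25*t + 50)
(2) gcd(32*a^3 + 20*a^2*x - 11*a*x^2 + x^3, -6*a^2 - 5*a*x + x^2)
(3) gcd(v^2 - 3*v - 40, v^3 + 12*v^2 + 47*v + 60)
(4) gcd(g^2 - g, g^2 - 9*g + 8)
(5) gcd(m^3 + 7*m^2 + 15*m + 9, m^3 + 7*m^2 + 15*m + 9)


(1) = gcd((t - 3)*(t - 2)*(t + 5), (t - 5)*(t - 2)*(t + 5)) = t^2 + 3*t - 10
(2) = gcd((-8*a + x)*(-4*a + x)*(a + x), (-6*a + x)*(a + x)) = a + x
(3) = v + 5
(4) = g - 1
(5) = gcd((m + 1)*(m + 3)^2, (m + 1)*(m + 3)^2) = m^3 + 7*m^2 + 15*m + 9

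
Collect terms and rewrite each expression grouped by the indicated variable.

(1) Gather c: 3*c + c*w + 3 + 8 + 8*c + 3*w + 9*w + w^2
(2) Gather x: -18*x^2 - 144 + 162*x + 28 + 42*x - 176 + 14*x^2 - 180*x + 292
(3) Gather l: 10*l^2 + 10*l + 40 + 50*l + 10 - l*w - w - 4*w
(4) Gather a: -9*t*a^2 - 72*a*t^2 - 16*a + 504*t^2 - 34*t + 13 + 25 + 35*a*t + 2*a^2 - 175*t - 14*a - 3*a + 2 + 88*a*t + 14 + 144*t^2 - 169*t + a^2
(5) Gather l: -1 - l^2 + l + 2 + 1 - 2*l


(1) = c*(w + 11) + w^2 + 12*w + 11
(2) = -4*x^2 + 24*x
(3) = 10*l^2 + l*(60 - w) - 5*w + 50
(4) = a^2*(3 - 9*t) + a*(-72*t^2 + 123*t - 33) + 648*t^2 - 378*t + 54
(5) = -l^2 - l + 2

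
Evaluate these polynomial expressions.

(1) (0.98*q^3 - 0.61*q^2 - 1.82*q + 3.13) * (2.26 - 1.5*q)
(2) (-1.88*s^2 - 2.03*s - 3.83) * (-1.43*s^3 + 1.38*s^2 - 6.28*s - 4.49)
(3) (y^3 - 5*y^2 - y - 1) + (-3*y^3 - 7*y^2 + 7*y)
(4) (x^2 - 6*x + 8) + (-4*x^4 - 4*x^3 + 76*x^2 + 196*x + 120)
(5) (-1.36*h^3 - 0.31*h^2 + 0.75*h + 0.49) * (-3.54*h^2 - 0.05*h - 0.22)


(1) = -1.47*q^4 + 3.1298*q^3 + 1.3514*q^2 - 8.8082*q + 7.0738
(2) = 2.6884*s^5 + 0.3085*s^4 + 14.4819*s^3 + 15.9042*s^2 + 33.1671*s + 17.1967
(3) = -2*y^3 - 12*y^2 + 6*y - 1
(4) = -4*x^4 - 4*x^3 + 77*x^2 + 190*x + 128
(5) = 4.8144*h^5 + 1.1654*h^4 - 2.3403*h^3 - 1.7039*h^2 - 0.1895*h - 0.1078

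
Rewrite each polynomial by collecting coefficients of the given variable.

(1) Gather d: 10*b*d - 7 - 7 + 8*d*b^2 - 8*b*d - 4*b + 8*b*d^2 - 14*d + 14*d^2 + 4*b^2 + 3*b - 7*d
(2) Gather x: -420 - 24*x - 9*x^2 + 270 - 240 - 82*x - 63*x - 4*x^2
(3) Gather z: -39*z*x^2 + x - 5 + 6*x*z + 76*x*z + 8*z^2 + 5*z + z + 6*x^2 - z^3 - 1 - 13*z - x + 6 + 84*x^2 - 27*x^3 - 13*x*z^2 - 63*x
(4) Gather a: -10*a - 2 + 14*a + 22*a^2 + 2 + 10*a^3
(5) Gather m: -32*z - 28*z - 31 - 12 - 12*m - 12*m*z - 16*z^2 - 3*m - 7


(1) = 4*b^2 - b + d^2*(8*b + 14) + d*(8*b^2 + 2*b - 21) - 14
(2) = -13*x^2 - 169*x - 390
(3) = -27*x^3 + 90*x^2 - 63*x - z^3 + z^2*(8 - 13*x) + z*(-39*x^2 + 82*x - 7)
(4) = 10*a^3 + 22*a^2 + 4*a
(5) = m*(-12*z - 15) - 16*z^2 - 60*z - 50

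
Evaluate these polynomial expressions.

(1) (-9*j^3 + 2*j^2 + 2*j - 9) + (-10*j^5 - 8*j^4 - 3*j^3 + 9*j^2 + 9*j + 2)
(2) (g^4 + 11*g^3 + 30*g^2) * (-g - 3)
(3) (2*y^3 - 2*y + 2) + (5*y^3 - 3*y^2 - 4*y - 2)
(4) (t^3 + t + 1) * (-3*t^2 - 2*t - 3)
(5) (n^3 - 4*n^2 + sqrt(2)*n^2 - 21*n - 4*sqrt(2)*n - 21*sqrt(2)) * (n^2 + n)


(1) = -10*j^5 - 8*j^4 - 12*j^3 + 11*j^2 + 11*j - 7
(2) = -g^5 - 14*g^4 - 63*g^3 - 90*g^2
(3) = 7*y^3 - 3*y^2 - 6*y
(4) = -3*t^5 - 2*t^4 - 6*t^3 - 5*t^2 - 5*t - 3
(5) = n^5 - 3*n^4 + sqrt(2)*n^4 - 25*n^3 - 3*sqrt(2)*n^3 - 25*sqrt(2)*n^2 - 21*n^2 - 21*sqrt(2)*n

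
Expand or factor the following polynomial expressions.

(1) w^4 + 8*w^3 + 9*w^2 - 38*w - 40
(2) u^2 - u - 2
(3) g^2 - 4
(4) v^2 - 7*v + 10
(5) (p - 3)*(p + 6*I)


(1) = (w - 2)*(w + 1)*(w + 4)*(w + 5)
(2) = (u - 2)*(u + 1)
(3) = (g - 2)*(g + 2)
(4) = (v - 5)*(v - 2)
(5) = p^2 - 3*p + 6*I*p - 18*I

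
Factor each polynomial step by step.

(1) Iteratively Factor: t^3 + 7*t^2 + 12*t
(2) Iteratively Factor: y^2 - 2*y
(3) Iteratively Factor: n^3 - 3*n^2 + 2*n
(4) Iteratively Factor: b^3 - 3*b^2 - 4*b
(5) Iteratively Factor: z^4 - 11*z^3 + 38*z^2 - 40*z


(1) = (t + 4)*(t^2 + 3*t) = (t + 3)*(t + 4)*(t)
(2) = (y)*(y - 2)
(3) = (n - 2)*(n^2 - n) = (n - 2)*(n - 1)*(n)
(4) = (b - 4)*(b^2 + b) = (b - 4)*(b + 1)*(b)
(5) = (z - 5)*(z^3 - 6*z^2 + 8*z) = (z - 5)*(z - 2)*(z^2 - 4*z) = (z - 5)*(z - 4)*(z - 2)*(z)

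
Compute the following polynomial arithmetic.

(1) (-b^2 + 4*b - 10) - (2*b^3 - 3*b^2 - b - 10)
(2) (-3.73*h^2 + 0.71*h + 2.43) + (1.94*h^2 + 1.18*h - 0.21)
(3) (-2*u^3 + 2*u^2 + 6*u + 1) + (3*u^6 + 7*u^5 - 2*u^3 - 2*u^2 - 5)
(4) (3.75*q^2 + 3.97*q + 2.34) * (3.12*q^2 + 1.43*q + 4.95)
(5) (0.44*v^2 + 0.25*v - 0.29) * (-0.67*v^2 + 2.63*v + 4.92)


(1) = -2*b^3 + 2*b^2 + 5*b
(2) = -1.79*h^2 + 1.89*h + 2.22
(3) = 3*u^6 + 7*u^5 - 4*u^3 + 6*u - 4
(4) = 11.7*q^4 + 17.7489*q^3 + 31.5404*q^2 + 22.9977*q + 11.583
(5) = -0.2948*v^4 + 0.9897*v^3 + 3.0166*v^2 + 0.4673*v - 1.4268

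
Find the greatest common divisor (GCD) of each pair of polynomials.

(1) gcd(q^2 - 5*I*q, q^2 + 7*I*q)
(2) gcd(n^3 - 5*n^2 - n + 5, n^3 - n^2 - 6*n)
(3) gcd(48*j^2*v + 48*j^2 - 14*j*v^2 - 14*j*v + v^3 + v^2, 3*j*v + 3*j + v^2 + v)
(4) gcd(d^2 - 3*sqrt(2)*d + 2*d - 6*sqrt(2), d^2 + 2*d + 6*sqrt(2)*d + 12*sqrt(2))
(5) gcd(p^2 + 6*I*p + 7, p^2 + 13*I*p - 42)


(1) = q
(2) = gcd((n - 5)*(n - 1)*(n + 1), n*(n - 3)*(n + 2)) = 1
(3) = gcd((-8*j + v)*(-6*j + v)*(v + 1), (3*j + v)*(v + 1)) = v + 1
(4) = gcd((d + 2)*(d - 3*sqrt(2)), (d + 2)*(d + 6*sqrt(2))) = d + 2
(5) = gcd((p - I)*(p + 7*I), (p + 6*I)*(p + 7*I)) = p + 7*I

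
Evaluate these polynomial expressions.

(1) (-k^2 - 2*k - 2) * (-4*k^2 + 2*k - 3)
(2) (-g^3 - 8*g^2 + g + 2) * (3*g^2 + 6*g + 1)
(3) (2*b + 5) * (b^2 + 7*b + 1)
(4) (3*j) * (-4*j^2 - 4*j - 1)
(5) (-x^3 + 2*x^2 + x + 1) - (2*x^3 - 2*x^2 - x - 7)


(1) = 4*k^4 + 6*k^3 + 7*k^2 + 2*k + 6
(2) = -3*g^5 - 30*g^4 - 46*g^3 + 4*g^2 + 13*g + 2
(3) = 2*b^3 + 19*b^2 + 37*b + 5
(4) = -12*j^3 - 12*j^2 - 3*j
(5) = -3*x^3 + 4*x^2 + 2*x + 8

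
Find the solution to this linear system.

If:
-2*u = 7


Then:
u = -7/2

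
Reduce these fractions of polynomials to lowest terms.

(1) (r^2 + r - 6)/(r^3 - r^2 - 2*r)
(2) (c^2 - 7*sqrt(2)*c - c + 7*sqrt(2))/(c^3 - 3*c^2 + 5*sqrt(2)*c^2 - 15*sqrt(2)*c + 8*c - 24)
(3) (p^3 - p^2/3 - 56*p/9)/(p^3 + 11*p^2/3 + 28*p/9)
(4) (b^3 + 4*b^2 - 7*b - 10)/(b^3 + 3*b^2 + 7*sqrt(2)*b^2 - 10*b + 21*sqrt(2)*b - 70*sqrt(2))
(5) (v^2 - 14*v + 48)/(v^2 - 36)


(1) = (r + 3)/(r^2 + r)
(2) = (c^2 + c*(-7*sqrt(2) - 1) + 7*sqrt(2))/(c^3 + c^2*(-3 + 5*sqrt(2)) + c*(8 - 15*sqrt(2)) - 24)
(3) = (3*p - 8)/(3*p + 4)
(4) = (b + 1)/(b + 7*sqrt(2))
(5) = (v - 8)/(v + 6)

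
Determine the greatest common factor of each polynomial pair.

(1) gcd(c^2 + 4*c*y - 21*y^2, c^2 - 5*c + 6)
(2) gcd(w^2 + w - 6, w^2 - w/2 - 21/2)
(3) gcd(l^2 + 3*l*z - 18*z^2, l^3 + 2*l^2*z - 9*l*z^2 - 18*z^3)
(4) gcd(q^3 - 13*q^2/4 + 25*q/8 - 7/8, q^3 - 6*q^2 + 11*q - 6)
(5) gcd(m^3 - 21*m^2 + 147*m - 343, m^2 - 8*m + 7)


(1) = gcd((c - 3*y)*(c + 7*y), (c - 3)*(c - 2)) = 1
(2) = gcd((w - 2)*(w + 3), (w - 7/2)*(w + 3)) = w + 3
(3) = gcd((l - 3*z)*(l + 6*z), (l - 3*z)*(l + 2*z)*(l + 3*z)) = -l + 3*z
(4) = gcd((q - 7/4)*(q - 1)*(q - 1/2), (q - 3)*(q - 2)*(q - 1)) = q - 1
(5) = gcd((m - 7)^3, (m - 7)*(m - 1)) = m - 7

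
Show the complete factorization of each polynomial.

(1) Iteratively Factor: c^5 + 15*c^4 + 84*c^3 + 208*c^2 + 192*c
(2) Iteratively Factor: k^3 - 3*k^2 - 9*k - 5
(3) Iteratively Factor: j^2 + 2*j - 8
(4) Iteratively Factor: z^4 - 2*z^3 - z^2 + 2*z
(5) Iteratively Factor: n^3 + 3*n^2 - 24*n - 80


(1) = (c + 3)*(c^4 + 12*c^3 + 48*c^2 + 64*c) = (c + 3)*(c + 4)*(c^3 + 8*c^2 + 16*c) = c*(c + 3)*(c + 4)*(c^2 + 8*c + 16) = c*(c + 3)*(c + 4)^2*(c + 4)
(2) = (k + 1)*(k^2 - 4*k - 5) = (k + 1)^2*(k - 5)
(3) = (j - 2)*(j + 4)
(4) = (z + 1)*(z^3 - 3*z^2 + 2*z) = z*(z + 1)*(z^2 - 3*z + 2) = z*(z - 2)*(z + 1)*(z - 1)
(5) = (n + 4)*(n^2 - n - 20) = (n - 5)*(n + 4)*(n + 4)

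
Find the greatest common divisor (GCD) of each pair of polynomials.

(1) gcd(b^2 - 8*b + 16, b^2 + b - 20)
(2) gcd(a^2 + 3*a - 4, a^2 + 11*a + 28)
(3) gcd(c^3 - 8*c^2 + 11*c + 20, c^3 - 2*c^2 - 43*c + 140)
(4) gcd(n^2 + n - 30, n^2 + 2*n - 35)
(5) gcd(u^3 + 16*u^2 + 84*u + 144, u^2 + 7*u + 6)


(1) = gcd((b - 4)^2, (b - 4)*(b + 5)) = b - 4
(2) = gcd((a - 1)*(a + 4), (a + 4)*(a + 7)) = a + 4
(3) = c^2 - 9*c + 20
(4) = gcd((n - 5)*(n + 6), (n - 5)*(n + 7)) = n - 5
(5) = gcd((u + 4)*(u + 6)^2, (u + 1)*(u + 6)) = u + 6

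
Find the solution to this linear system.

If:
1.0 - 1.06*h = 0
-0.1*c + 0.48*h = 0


Then:
c = 4.53
h = 0.94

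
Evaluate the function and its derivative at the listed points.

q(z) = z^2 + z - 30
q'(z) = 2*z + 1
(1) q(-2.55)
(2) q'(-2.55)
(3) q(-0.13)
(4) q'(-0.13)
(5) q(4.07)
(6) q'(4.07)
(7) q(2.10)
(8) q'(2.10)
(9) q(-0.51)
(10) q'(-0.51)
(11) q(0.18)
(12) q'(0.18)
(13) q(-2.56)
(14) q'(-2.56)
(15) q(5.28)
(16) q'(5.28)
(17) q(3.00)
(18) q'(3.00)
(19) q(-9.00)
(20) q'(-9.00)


(1) = -26.05
(2) = -4.10
(3) = -30.11
(4) = 0.74
(5) = -9.37
(6) = 9.14
(7) = -23.49
(8) = 5.20
(9) = -30.25
(10) = -0.02
(11) = -29.79
(12) = 1.36
(13) = -26.01
(14) = -4.12
(15) = 3.16
(16) = 11.56
(17) = -18.00
(18) = 7.00
(19) = 42.00
(20) = -17.00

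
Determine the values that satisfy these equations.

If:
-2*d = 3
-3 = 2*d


Then:
d = -3/2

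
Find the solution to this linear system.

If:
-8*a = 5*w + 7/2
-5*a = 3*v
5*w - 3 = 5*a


Then:
a = -1/2
v = 5/6
w = 1/10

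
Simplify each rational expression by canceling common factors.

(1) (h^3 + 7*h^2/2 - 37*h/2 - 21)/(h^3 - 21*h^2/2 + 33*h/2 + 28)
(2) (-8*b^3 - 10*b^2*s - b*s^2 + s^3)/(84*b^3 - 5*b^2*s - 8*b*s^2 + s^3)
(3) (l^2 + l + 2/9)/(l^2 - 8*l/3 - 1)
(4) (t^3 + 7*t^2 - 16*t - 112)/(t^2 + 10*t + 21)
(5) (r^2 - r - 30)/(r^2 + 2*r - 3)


(1) = (h + 6)/(h - 8)
(2) = (2*b^2 + 3*b*s + s^2)/(-21*b^2 - 4*b*s + s^2)
(3) = (3*l + 2)/(3*l - 9)
(4) = (t^2 - 16)/(t + 3)
(5) = (r^2 - r - 30)/(r^2 + 2*r - 3)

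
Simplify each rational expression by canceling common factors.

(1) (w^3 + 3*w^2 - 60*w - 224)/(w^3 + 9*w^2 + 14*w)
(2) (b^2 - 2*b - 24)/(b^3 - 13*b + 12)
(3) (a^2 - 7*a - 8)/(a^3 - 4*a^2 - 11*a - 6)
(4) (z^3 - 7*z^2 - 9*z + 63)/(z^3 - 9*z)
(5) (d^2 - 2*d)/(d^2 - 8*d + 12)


(1) = (w^2 - 4*w - 32)/(w^2 + 2*w)
(2) = (b - 6)/(b^2 - 4*b + 3)
(3) = (a - 8)/(a^2 - 5*a - 6)
(4) = (z - 7)/z
(5) = d/(d - 6)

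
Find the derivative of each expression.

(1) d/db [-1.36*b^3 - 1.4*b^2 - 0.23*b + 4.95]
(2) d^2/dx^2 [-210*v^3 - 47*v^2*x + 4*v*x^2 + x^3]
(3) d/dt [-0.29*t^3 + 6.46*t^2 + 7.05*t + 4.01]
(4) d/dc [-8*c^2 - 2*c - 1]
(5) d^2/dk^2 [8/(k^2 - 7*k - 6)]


(1) = -4.08*b^2 - 2.8*b - 0.23
(2) = 8*v + 6*x
(3) = -0.87*t^2 + 12.92*t + 7.05
(4) = -16*c - 2
(5) = 16*(k^2 - 7*k - (2*k - 7)^2 - 6)/(-k^2 + 7*k + 6)^3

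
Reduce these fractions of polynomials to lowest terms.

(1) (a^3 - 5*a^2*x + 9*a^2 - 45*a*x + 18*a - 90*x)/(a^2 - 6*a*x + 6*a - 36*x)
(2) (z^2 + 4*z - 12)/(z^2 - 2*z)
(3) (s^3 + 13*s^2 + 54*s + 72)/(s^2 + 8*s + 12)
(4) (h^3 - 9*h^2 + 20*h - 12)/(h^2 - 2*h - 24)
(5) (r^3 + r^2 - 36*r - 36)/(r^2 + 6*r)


(1) = (-a^2 + 5*a*x - 3*a + 15*x)/(-a + 6*x)
(2) = (z + 6)/z
(3) = (s^2 + 7*s + 12)/(s + 2)
(4) = (h^2 - 3*h + 2)/(h + 4)
(5) = (r^2 - 5*r - 6)/r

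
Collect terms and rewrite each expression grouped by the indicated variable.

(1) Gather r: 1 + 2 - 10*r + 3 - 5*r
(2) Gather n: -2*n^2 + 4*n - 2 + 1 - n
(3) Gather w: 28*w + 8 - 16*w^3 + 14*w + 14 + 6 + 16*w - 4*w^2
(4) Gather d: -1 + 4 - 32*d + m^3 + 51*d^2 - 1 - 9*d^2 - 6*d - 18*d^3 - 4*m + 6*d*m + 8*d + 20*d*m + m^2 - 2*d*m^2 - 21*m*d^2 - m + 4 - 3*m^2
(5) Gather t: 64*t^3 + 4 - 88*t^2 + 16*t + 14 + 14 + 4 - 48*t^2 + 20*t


(1) = 6 - 15*r
(2) = -2*n^2 + 3*n - 1
(3) = -16*w^3 - 4*w^2 + 58*w + 28
(4) = -18*d^3 + d^2*(42 - 21*m) + d*(-2*m^2 + 26*m - 30) + m^3 - 2*m^2 - 5*m + 6
(5) = 64*t^3 - 136*t^2 + 36*t + 36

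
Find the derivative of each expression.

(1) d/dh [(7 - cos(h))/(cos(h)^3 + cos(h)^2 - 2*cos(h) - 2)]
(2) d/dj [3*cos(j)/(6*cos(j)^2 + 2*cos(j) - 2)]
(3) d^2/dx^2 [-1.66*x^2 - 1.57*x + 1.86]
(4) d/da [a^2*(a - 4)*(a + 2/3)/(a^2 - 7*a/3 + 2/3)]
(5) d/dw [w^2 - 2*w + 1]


(1) = 2*(-cos(h)^3 + 10*cos(h)^2 + 7*cos(h) - 8)*sin(h)/((sin(h)^2 + 1)^2*(cos(h) + 1)^2)
(2) = 3*(3*cos(j)^2 + 1)*sin(j)/(2*(-3*sin(j)^2 + cos(j) + 2)^2)
(3) = -3.32000000000000
(4) = a*(18*a^4 - 93*a^3 + 164*a^2 - 4*a - 32)/(9*a^4 - 42*a^3 + 61*a^2 - 28*a + 4)
(5) = 2*w - 2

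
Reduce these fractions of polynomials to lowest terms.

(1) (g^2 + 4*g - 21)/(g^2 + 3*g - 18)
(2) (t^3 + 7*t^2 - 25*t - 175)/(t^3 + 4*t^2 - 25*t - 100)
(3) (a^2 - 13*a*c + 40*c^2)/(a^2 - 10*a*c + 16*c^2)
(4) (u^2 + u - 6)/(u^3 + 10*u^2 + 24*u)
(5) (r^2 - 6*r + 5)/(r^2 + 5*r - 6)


(1) = (g + 7)/(g + 6)
(2) = (t + 7)/(t + 4)
(3) = (a - 5*c)/(a - 2*c)
(4) = (u^2 + u - 6)/(u^3 + 10*u^2 + 24*u)
(5) = (r - 5)/(r + 6)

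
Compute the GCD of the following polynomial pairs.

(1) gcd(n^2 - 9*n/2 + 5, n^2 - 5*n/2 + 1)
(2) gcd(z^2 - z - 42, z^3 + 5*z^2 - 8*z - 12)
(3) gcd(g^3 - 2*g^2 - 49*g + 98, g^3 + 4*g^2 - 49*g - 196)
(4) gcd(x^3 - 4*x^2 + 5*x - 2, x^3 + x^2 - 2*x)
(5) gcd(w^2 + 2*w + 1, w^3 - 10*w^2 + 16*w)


(1) = gcd((n - 5/2)*(n - 2), (n - 2)*(n - 1/2)) = n - 2
(2) = z + 6
(3) = g^2 - 49
(4) = gcd((x - 2)*(x - 1)^2, x*(x - 1)*(x + 2)) = x - 1
(5) = gcd((w + 1)^2, w*(w - 8)*(w - 2)) = 1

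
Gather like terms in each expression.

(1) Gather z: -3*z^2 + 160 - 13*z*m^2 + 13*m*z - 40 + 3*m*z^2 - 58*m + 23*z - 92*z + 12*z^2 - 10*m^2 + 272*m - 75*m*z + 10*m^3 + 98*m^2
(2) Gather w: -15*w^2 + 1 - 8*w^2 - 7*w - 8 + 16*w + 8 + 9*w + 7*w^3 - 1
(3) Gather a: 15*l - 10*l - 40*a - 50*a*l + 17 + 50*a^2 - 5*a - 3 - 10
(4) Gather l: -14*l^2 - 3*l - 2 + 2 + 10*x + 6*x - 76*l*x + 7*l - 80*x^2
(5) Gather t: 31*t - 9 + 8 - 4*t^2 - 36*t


(1) = 10*m^3 + 88*m^2 + 214*m + z^2*(3*m + 9) + z*(-13*m^2 - 62*m - 69) + 120
(2) = 7*w^3 - 23*w^2 + 18*w
(3) = 50*a^2 + a*(-50*l - 45) + 5*l + 4
(4) = -14*l^2 + l*(4 - 76*x) - 80*x^2 + 16*x
(5) = -4*t^2 - 5*t - 1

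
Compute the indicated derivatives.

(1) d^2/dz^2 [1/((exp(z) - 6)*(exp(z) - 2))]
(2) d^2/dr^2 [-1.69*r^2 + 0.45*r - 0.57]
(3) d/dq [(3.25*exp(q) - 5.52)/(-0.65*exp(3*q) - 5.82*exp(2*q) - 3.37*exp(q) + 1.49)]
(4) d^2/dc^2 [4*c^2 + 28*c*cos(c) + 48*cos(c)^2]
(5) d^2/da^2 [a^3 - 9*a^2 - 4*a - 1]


(1) = 4*(exp(3*z) - 6*exp(2*z) + 4*exp(z) + 24)*exp(z)/(exp(6*z) - 24*exp(5*z) + 228*exp(4*z) - 1088*exp(3*z) + 2736*exp(2*z) - 3456*exp(z) + 1728)
(2) = -3.38000000000000
(3) = (4.225*exp(3*q) + 8.151*exp(2*q) - 64.2528*exp(q) - 13.7599)*exp(q)/(0.4225*exp(6*q) + 7.566*exp(5*q) + 38.2534*exp(4*q) + 37.2898*exp(3*q) - 5.9867*exp(2*q) - 10.0426*exp(q) + 2.2201)
(4) = -28*c*cos(c) + 192*sin(c)^2 - 56*sin(c) - 88
(5) = 6*a - 18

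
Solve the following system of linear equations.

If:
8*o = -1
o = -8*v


Then:
o = -1/8
v = 1/64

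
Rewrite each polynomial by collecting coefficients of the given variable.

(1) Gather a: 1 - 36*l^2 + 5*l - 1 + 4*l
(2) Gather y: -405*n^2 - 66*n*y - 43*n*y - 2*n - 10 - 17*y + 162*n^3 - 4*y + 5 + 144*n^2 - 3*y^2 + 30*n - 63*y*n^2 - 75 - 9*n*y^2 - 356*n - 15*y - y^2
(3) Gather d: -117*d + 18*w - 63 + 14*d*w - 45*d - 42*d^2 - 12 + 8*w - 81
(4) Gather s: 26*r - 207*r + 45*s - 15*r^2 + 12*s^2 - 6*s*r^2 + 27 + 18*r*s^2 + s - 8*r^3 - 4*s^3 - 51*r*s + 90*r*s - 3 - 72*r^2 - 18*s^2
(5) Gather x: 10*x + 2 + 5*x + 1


(1) = -36*l^2 + 9*l
(2) = 162*n^3 - 261*n^2 - 328*n + y^2*(-9*n - 4) + y*(-63*n^2 - 109*n - 36) - 80
(3) = -42*d^2 + d*(14*w - 162) + 26*w - 156
(4) = -8*r^3 - 87*r^2 - 181*r - 4*s^3 + s^2*(18*r - 6) + s*(-6*r^2 + 39*r + 46) + 24
(5) = 15*x + 3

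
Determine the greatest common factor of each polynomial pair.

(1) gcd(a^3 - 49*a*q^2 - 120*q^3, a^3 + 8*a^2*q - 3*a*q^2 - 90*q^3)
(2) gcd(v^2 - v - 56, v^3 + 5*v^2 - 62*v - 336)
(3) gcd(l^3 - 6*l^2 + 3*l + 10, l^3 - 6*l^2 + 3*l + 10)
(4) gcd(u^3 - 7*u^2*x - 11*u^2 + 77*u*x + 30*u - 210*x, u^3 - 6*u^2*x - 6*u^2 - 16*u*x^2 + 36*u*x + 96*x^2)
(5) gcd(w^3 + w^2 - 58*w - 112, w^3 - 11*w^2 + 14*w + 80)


(1) = gcd((a - 8*q)*(a + 3*q)*(a + 5*q), (a - 3*q)*(a + 5*q)*(a + 6*q)) = a + 5*q
(2) = gcd((v - 8)*(v + 7), (v - 8)*(v + 6)*(v + 7)) = v^2 - v - 56
(3) = l^3 - 6*l^2 + 3*l + 10
(4) = u - 6
(5) = w^2 - 6*w - 16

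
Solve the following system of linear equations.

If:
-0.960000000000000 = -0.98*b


Then:
b = 0.98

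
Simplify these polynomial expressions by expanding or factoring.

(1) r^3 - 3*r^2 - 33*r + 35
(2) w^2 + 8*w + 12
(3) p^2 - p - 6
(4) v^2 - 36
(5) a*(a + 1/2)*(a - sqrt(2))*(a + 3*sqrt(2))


(1) = (r - 7)*(r - 1)*(r + 5)
(2) = (w + 2)*(w + 6)
(3) = (p - 3)*(p + 2)
(4) = (v - 6)*(v + 6)
(5) = a^4 + a^3/2 + 2*sqrt(2)*a^3 - 6*a^2 + sqrt(2)*a^2 - 3*a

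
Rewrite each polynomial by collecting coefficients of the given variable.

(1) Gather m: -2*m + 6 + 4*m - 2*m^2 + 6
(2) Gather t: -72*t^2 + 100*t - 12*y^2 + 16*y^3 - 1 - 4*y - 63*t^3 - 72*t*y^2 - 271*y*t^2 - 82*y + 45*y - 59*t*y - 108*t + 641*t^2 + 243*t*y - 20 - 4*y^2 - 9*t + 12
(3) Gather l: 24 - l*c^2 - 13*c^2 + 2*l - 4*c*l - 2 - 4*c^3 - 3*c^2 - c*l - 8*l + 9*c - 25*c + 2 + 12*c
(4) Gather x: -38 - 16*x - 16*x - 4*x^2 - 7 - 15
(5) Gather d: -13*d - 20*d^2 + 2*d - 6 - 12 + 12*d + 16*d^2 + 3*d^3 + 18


(1) = -2*m^2 + 2*m + 12
(2) = -63*t^3 + t^2*(569 - 271*y) + t*(-72*y^2 + 184*y - 17) + 16*y^3 - 16*y^2 - 41*y - 9
(3) = -4*c^3 - 16*c^2 - 4*c + l*(-c^2 - 5*c - 6) + 24
(4) = -4*x^2 - 32*x - 60
(5) = 3*d^3 - 4*d^2 + d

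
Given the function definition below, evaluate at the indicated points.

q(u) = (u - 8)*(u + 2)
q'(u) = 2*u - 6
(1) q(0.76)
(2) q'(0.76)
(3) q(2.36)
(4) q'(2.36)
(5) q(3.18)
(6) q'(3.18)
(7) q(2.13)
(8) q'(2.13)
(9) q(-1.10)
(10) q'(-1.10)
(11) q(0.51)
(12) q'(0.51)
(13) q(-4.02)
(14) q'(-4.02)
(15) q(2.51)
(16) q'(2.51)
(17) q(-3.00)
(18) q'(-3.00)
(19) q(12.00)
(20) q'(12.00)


(1) = -19.98
(2) = -4.48
(3) = -24.59
(4) = -1.28
(5) = -24.97
(6) = 0.36
(7) = -24.24
(8) = -1.74
(9) = -8.19
(10) = -8.20
(11) = -18.80
(12) = -4.98
(13) = 24.28
(14) = -14.04
(15) = -24.76
(16) = -0.98
(17) = 11.00
(18) = -12.00
(19) = 56.00
(20) = 18.00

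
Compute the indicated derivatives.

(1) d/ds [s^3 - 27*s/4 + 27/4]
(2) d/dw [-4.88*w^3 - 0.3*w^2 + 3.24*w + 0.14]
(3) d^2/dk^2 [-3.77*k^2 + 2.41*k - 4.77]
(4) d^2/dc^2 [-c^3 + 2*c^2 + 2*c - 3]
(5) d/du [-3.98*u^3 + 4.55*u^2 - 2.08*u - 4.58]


(1) = 3*s^2 - 27/4
(2) = -14.64*w^2 - 0.6*w + 3.24
(3) = -7.54000000000000
(4) = 4 - 6*c
(5) = -11.94*u^2 + 9.1*u - 2.08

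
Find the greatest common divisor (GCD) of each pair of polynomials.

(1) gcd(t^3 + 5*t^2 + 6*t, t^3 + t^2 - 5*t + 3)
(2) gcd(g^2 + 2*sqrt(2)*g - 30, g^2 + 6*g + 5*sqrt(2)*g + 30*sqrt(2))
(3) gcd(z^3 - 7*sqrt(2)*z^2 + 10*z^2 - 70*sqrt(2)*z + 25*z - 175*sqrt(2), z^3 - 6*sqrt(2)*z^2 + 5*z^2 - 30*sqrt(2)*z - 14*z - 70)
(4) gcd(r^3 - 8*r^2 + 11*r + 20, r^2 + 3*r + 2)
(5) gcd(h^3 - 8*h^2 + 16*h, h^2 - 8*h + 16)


(1) = t + 3
(2) = g + 5*sqrt(2)
(3) = z^2 + z*(5 - 7*sqrt(2)) - 35*sqrt(2)
(4) = gcd((r - 5)*(r - 4)*(r + 1), (r + 1)*(r + 2)) = r + 1
(5) = gcd(h*(h - 4)^2, (h - 4)^2) = h^2 - 8*h + 16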